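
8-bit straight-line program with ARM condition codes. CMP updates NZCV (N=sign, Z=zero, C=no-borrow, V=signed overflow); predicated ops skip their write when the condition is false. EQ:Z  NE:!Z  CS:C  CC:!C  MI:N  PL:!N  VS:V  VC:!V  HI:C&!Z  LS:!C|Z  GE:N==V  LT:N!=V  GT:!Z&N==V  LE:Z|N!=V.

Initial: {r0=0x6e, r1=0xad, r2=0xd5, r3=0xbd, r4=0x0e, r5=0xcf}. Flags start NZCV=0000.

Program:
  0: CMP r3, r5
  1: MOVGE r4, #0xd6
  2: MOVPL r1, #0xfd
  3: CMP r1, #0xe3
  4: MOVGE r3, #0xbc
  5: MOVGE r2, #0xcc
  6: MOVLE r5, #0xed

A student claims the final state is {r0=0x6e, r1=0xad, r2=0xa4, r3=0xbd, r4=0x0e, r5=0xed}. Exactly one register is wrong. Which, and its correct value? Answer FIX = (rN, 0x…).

FIX = (r2, 0xd5)

[0] flags=1000 → (cmp)
[1] flags=1000 GE?F → skip
[2] flags=1000 PL?F → skip
[3] flags=1000 → (cmp)
[4] flags=1000 GE?F → skip
[5] flags=1000 GE?F → skip
[6] flags=1000 LE?T → r5=0xed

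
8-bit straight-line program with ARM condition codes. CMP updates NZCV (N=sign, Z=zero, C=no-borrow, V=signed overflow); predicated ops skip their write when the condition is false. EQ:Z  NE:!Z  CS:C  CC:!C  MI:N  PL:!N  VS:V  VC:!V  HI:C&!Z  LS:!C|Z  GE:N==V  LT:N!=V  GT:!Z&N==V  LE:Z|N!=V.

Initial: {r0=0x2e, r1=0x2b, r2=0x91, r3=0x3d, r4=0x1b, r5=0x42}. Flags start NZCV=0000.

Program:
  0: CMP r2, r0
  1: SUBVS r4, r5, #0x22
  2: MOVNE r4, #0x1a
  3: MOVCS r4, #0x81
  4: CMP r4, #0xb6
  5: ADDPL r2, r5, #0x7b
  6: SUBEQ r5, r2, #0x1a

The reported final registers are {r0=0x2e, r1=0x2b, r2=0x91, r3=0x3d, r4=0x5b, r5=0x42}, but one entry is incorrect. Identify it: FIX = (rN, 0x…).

FIX = (r4, 0x81)

[0] flags=0011 → (cmp)
[1] flags=0011 VS?T → r4=0x20
[2] flags=0011 NE?T → r4=0x1a
[3] flags=0011 CS?T → r4=0x81
[4] flags=1000 → (cmp)
[5] flags=1000 PL?F → skip
[6] flags=1000 EQ?F → skip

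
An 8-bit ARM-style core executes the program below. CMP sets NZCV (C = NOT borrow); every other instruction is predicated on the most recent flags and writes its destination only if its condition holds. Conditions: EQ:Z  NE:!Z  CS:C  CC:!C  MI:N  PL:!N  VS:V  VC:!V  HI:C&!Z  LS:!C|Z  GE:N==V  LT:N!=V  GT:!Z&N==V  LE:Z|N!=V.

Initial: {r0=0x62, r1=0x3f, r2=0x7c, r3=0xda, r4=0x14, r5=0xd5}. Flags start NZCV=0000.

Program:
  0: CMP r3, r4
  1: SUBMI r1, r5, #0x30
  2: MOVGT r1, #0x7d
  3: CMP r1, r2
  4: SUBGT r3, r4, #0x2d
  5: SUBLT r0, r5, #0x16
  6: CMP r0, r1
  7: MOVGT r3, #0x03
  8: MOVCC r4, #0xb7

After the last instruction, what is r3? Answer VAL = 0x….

[0] flags=1010 → (cmp)
[1] flags=1010 MI?T → r1=0xa5
[2] flags=1010 GT?F → skip
[3] flags=0011 → (cmp)
[4] flags=0011 GT?F → skip
[5] flags=0011 LT?T → r0=0xbf
[6] flags=0010 → (cmp)
[7] flags=0010 GT?T → r3=0x03
[8] flags=0010 CC?F → skip

VAL = 0x03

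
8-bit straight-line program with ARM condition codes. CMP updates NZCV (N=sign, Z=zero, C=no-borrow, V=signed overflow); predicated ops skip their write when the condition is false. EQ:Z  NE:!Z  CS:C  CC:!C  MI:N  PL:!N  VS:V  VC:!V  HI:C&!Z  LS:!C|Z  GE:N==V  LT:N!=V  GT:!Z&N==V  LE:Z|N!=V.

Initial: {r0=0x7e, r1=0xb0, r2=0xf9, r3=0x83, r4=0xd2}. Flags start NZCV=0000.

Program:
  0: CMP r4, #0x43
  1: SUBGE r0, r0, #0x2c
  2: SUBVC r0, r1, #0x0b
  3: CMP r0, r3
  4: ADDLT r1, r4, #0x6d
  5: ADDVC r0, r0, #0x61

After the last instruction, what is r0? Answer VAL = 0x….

0: ✓ CMP  NZCV=1010
1: · SUBGE
2: ✓ SUBVC  r0←0xa5
3: ✓ CMP  NZCV=0010
4: · ADDLT
5: ✓ ADDVC  r0←0x06

VAL = 0x06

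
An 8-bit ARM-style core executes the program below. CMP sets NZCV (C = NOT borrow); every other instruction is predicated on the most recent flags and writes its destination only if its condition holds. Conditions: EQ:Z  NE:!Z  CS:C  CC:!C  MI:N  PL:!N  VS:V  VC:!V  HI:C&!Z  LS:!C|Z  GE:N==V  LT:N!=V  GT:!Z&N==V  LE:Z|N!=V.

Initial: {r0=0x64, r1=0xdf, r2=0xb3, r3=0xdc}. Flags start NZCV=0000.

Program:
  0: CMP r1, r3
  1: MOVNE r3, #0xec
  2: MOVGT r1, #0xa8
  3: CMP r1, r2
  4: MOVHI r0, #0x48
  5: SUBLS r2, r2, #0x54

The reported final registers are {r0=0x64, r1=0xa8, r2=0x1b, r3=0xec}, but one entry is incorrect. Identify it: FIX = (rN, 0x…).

FIX = (r2, 0x5f)

0: ✓ CMP  NZCV=0010
1: ✓ MOVNE  r3←0xec
2: ✓ MOVGT  r1←0xa8
3: ✓ CMP  NZCV=1000
4: · MOVHI
5: ✓ SUBLS  r2←0x5f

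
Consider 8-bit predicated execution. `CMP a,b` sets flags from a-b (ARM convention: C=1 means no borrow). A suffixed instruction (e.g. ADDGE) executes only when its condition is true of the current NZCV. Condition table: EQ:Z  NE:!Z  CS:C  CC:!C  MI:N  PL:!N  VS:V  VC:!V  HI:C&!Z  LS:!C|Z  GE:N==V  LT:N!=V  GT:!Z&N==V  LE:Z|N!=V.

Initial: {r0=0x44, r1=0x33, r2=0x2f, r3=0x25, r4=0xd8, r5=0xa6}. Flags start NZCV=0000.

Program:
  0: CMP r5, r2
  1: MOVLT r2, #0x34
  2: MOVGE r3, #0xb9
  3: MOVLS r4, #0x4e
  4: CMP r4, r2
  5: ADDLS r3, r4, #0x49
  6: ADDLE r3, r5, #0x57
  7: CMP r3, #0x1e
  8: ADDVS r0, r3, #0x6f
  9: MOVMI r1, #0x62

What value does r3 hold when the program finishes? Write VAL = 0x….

[0] flags=0011 → (cmp)
[1] flags=0011 LT?T → r2=0x34
[2] flags=0011 GE?F → skip
[3] flags=0011 LS?F → skip
[4] flags=1010 → (cmp)
[5] flags=1010 LS?F → skip
[6] flags=1010 LE?T → r3=0xfd
[7] flags=1010 → (cmp)
[8] flags=1010 VS?F → skip
[9] flags=1010 MI?T → r1=0x62

VAL = 0xfd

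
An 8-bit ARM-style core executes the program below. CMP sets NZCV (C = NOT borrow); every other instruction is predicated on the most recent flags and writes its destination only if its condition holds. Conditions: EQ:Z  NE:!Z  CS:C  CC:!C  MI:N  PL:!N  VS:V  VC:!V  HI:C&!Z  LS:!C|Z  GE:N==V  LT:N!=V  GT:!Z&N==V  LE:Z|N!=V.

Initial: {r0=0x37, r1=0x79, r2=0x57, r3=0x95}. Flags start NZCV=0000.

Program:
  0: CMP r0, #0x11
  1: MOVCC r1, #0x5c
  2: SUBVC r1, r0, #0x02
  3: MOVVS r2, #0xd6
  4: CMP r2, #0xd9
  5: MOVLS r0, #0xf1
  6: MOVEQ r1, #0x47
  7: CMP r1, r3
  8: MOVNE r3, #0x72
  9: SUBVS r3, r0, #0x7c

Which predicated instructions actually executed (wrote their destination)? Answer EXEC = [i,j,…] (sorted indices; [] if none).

EXEC = [2,5,8,9]

[0] flags=0010 → (cmp)
[1] flags=0010 CC?F → skip
[2] flags=0010 VC?T → r1=0x35
[3] flags=0010 VS?F → skip
[4] flags=0000 → (cmp)
[5] flags=0000 LS?T → r0=0xf1
[6] flags=0000 EQ?F → skip
[7] flags=1001 → (cmp)
[8] flags=1001 NE?T → r3=0x72
[9] flags=1001 VS?T → r3=0x75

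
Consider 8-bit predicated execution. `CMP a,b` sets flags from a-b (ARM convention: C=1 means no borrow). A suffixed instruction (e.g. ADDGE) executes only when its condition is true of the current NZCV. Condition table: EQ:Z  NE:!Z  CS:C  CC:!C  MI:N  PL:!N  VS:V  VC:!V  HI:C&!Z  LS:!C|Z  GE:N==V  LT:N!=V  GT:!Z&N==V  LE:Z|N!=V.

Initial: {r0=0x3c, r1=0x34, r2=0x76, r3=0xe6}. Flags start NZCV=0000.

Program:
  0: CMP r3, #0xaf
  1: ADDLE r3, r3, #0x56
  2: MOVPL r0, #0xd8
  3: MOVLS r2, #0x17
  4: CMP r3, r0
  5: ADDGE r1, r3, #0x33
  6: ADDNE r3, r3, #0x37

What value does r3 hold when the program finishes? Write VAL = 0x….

VAL = 0x1d

[0] flags=0010 → (cmp)
[1] flags=0010 LE?F → skip
[2] flags=0010 PL?T → r0=0xd8
[3] flags=0010 LS?F → skip
[4] flags=0010 → (cmp)
[5] flags=0010 GE?T → r1=0x19
[6] flags=0010 NE?T → r3=0x1d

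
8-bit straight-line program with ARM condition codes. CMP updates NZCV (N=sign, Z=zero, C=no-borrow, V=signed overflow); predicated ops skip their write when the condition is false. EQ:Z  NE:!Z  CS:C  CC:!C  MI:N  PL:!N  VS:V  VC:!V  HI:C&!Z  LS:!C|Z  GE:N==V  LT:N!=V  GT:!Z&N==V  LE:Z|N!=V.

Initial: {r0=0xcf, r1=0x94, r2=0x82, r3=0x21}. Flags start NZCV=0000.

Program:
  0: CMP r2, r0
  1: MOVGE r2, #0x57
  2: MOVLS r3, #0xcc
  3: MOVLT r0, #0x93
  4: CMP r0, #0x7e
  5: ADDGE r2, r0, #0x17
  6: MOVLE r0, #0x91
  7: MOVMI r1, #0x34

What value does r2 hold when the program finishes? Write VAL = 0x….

VAL = 0x82

[0] flags=1000 → (cmp)
[1] flags=1000 GE?F → skip
[2] flags=1000 LS?T → r3=0xcc
[3] flags=1000 LT?T → r0=0x93
[4] flags=0011 → (cmp)
[5] flags=0011 GE?F → skip
[6] flags=0011 LE?T → r0=0x91
[7] flags=0011 MI?F → skip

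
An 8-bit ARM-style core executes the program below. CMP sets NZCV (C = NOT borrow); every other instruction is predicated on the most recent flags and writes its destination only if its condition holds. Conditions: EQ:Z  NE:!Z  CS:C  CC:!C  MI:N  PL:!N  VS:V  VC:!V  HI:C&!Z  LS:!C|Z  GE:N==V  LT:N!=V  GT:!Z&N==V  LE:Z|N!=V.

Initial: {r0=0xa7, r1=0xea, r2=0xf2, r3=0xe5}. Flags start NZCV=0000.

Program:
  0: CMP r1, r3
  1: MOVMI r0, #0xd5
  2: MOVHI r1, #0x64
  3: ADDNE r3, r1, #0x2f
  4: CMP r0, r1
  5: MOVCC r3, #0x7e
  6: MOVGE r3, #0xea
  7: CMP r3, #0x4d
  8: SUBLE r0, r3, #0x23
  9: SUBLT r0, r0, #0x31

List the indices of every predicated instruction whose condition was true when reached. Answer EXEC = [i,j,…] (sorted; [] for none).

[0] flags=0010 → (cmp)
[1] flags=0010 MI?F → skip
[2] flags=0010 HI?T → r1=0x64
[3] flags=0010 NE?T → r3=0x93
[4] flags=0011 → (cmp)
[5] flags=0011 CC?F → skip
[6] flags=0011 GE?F → skip
[7] flags=0011 → (cmp)
[8] flags=0011 LE?T → r0=0x70
[9] flags=0011 LT?T → r0=0x3f

EXEC = [2,3,8,9]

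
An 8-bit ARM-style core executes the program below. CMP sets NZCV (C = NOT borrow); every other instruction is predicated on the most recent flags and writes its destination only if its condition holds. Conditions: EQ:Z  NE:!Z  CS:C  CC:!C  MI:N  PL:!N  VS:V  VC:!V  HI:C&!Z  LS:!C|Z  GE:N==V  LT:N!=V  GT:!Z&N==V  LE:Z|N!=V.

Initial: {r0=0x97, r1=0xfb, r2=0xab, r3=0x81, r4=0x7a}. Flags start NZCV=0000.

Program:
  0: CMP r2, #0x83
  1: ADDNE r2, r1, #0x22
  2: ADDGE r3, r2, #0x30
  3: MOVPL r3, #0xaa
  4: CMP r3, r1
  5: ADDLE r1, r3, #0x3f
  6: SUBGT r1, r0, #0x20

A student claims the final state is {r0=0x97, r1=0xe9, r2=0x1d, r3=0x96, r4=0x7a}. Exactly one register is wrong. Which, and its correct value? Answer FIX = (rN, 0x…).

0: ✓ CMP  NZCV=0010
1: ✓ ADDNE  r2←0x1d
2: ✓ ADDGE  r3←0x4d
3: ✓ MOVPL  r3←0xaa
4: ✓ CMP  NZCV=1000
5: ✓ ADDLE  r1←0xe9
6: · SUBGT

FIX = (r3, 0xaa)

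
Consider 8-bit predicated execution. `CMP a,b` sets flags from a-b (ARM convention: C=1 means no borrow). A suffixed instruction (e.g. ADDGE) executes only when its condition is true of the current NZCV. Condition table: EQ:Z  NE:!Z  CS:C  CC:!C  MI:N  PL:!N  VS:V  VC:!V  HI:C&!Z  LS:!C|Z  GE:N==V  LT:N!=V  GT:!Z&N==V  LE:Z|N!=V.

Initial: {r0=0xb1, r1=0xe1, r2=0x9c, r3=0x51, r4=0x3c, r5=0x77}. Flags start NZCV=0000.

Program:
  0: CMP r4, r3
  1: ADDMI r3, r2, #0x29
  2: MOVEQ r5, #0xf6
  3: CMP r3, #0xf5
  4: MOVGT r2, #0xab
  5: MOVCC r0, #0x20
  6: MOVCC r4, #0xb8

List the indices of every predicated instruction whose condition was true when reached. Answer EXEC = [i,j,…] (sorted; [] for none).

EXEC = [1,5,6]

0: ✓ CMP  NZCV=1000
1: ✓ ADDMI  r3←0xc5
2: · MOVEQ
3: ✓ CMP  NZCV=1000
4: · MOVGT
5: ✓ MOVCC  r0←0x20
6: ✓ MOVCC  r4←0xb8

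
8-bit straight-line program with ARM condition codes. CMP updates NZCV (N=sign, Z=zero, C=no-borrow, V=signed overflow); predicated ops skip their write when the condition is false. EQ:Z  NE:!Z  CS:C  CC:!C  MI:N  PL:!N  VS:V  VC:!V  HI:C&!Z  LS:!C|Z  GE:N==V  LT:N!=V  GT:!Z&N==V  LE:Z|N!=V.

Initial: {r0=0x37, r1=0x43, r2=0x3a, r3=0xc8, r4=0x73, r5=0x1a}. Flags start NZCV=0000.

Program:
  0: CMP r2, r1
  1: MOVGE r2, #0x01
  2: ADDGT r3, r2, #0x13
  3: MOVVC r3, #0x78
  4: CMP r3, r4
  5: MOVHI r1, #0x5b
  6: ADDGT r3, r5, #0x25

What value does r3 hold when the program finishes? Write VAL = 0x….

0: ✓ CMP  NZCV=1000
1: · MOVGE
2: · ADDGT
3: ✓ MOVVC  r3←0x78
4: ✓ CMP  NZCV=0010
5: ✓ MOVHI  r1←0x5b
6: ✓ ADDGT  r3←0x3f

VAL = 0x3f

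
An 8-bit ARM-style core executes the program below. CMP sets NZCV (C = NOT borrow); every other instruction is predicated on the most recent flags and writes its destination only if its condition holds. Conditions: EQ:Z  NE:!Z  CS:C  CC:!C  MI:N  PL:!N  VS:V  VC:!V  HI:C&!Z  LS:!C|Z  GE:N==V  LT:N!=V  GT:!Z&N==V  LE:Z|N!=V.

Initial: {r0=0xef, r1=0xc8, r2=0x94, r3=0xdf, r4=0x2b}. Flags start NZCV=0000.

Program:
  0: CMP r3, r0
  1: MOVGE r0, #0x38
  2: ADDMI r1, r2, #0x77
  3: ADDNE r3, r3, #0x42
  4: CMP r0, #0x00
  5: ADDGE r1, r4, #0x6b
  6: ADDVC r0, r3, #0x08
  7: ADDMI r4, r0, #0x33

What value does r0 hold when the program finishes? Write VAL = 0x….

[0] flags=1000 → (cmp)
[1] flags=1000 GE?F → skip
[2] flags=1000 MI?T → r1=0x0b
[3] flags=1000 NE?T → r3=0x21
[4] flags=1010 → (cmp)
[5] flags=1010 GE?F → skip
[6] flags=1010 VC?T → r0=0x29
[7] flags=1010 MI?T → r4=0x5c

VAL = 0x29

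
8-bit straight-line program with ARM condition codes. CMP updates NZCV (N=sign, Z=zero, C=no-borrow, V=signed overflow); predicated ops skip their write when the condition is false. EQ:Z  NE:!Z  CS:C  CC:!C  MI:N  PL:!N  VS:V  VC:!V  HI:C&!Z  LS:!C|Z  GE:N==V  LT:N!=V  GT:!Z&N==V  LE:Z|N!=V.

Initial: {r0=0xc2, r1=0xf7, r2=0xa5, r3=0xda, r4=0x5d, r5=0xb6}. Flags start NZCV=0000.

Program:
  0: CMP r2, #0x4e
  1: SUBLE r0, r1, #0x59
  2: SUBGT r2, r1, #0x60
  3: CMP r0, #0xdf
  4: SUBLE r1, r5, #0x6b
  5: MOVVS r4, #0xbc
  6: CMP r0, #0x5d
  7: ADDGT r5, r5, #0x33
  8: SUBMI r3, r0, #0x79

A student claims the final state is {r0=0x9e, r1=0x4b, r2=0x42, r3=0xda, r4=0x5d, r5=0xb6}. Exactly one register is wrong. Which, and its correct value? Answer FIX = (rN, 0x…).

FIX = (r2, 0xa5)

[0] flags=0011 → (cmp)
[1] flags=0011 LE?T → r0=0x9e
[2] flags=0011 GT?F → skip
[3] flags=1000 → (cmp)
[4] flags=1000 LE?T → r1=0x4b
[5] flags=1000 VS?F → skip
[6] flags=0011 → (cmp)
[7] flags=0011 GT?F → skip
[8] flags=0011 MI?F → skip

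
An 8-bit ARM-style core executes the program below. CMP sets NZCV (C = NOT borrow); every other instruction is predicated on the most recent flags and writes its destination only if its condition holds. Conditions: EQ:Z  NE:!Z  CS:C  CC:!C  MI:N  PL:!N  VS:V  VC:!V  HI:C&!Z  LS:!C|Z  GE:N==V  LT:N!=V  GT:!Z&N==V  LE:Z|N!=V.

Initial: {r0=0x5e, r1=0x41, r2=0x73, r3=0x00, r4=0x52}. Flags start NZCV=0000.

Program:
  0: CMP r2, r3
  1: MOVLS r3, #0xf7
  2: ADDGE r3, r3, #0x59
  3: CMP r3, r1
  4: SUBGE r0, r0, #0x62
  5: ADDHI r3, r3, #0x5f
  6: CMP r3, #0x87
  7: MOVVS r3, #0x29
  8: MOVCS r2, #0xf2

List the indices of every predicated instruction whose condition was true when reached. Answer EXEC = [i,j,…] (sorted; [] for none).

EXEC = [2,4,5,8]

[0] flags=0010 → (cmp)
[1] flags=0010 LS?F → skip
[2] flags=0010 GE?T → r3=0x59
[3] flags=0010 → (cmp)
[4] flags=0010 GE?T → r0=0xfc
[5] flags=0010 HI?T → r3=0xb8
[6] flags=0010 → (cmp)
[7] flags=0010 VS?F → skip
[8] flags=0010 CS?T → r2=0xf2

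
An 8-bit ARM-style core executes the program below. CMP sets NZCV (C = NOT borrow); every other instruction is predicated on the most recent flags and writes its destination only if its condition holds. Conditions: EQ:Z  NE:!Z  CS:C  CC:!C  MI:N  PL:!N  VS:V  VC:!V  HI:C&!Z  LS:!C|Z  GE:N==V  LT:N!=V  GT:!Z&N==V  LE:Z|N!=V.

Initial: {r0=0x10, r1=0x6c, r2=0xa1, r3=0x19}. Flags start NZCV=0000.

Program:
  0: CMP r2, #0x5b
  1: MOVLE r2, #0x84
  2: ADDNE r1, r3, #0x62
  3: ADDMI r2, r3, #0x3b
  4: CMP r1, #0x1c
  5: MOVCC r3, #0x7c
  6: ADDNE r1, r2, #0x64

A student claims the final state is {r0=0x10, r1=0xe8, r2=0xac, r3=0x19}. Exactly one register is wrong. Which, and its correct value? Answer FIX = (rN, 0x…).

FIX = (r2, 0x84)

[0] flags=0011 → (cmp)
[1] flags=0011 LE?T → r2=0x84
[2] flags=0011 NE?T → r1=0x7b
[3] flags=0011 MI?F → skip
[4] flags=0010 → (cmp)
[5] flags=0010 CC?F → skip
[6] flags=0010 NE?T → r1=0xe8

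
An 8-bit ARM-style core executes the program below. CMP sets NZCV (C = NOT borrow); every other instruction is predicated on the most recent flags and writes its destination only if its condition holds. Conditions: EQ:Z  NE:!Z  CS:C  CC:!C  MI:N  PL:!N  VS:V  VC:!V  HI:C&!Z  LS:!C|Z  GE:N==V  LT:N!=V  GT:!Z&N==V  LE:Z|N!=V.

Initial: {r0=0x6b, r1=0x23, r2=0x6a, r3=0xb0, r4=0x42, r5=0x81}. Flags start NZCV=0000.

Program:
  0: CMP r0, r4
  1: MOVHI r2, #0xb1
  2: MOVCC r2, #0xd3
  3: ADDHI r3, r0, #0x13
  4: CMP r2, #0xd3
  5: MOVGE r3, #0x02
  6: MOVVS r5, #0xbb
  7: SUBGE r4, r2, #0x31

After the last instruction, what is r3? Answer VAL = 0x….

VAL = 0x7e

[0] flags=0010 → (cmp)
[1] flags=0010 HI?T → r2=0xb1
[2] flags=0010 CC?F → skip
[3] flags=0010 HI?T → r3=0x7e
[4] flags=1000 → (cmp)
[5] flags=1000 GE?F → skip
[6] flags=1000 VS?F → skip
[7] flags=1000 GE?F → skip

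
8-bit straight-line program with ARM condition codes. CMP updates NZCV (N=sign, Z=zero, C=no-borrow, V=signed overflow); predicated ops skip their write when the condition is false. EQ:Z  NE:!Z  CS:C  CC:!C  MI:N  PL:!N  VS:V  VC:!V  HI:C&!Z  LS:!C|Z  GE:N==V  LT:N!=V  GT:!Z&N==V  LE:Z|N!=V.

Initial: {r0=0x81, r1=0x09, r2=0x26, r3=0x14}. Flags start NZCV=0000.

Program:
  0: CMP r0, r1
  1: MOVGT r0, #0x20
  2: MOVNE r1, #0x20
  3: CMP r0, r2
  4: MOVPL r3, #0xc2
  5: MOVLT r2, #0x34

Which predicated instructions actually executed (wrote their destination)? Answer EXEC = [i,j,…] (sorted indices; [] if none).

0: ✓ CMP  NZCV=0011
1: · MOVGT
2: ✓ MOVNE  r1←0x20
3: ✓ CMP  NZCV=0011
4: ✓ MOVPL  r3←0xc2
5: ✓ MOVLT  r2←0x34

EXEC = [2,4,5]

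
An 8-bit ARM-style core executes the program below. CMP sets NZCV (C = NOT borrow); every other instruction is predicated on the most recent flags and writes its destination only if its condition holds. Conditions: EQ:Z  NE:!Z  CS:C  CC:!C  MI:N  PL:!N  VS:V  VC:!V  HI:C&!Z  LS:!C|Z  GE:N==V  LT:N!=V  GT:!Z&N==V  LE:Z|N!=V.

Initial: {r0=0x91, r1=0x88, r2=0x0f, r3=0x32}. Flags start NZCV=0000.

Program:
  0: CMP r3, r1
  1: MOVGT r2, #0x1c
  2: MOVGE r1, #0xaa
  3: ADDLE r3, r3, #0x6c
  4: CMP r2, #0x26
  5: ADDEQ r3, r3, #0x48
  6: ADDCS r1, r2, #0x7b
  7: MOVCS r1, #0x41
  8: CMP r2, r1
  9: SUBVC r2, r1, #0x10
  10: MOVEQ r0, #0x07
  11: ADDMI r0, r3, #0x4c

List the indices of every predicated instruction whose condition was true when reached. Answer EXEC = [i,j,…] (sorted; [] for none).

EXEC = [1,2,9]

0: ✓ CMP  NZCV=1001
1: ✓ MOVGT  r2←0x1c
2: ✓ MOVGE  r1←0xaa
3: · ADDLE
4: ✓ CMP  NZCV=1000
5: · ADDEQ
6: · ADDCS
7: · MOVCS
8: ✓ CMP  NZCV=0000
9: ✓ SUBVC  r2←0x9a
10: · MOVEQ
11: · ADDMI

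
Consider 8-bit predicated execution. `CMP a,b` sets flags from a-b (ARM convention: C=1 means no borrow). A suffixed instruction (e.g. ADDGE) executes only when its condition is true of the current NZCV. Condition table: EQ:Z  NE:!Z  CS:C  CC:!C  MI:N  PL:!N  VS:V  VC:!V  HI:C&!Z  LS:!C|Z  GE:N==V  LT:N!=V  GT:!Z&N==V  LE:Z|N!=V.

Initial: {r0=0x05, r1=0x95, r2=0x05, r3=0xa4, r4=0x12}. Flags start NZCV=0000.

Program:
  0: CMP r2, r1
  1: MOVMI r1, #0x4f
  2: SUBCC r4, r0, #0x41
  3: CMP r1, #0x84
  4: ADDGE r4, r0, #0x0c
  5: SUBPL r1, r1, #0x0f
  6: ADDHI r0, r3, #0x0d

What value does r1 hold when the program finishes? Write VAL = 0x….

[0] flags=0000 → (cmp)
[1] flags=0000 MI?F → skip
[2] flags=0000 CC?T → r4=0xc4
[3] flags=0010 → (cmp)
[4] flags=0010 GE?T → r4=0x11
[5] flags=0010 PL?T → r1=0x86
[6] flags=0010 HI?T → r0=0xb1

VAL = 0x86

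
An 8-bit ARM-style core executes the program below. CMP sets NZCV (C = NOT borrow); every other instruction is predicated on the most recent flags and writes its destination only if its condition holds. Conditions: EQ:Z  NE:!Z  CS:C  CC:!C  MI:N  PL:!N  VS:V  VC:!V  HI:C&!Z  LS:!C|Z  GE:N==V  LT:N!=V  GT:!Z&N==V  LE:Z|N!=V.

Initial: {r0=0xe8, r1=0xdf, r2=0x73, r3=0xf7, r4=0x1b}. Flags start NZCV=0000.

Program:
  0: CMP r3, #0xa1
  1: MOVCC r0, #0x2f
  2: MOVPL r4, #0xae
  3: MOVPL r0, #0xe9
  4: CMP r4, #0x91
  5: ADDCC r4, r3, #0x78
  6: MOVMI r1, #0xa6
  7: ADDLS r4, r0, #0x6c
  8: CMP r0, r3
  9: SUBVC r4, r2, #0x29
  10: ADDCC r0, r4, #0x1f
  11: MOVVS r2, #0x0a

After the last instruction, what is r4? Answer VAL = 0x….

VAL = 0x4a

0: ✓ CMP  NZCV=0010
1: · MOVCC
2: ✓ MOVPL  r4←0xae
3: ✓ MOVPL  r0←0xe9
4: ✓ CMP  NZCV=0010
5: · ADDCC
6: · MOVMI
7: · ADDLS
8: ✓ CMP  NZCV=1000
9: ✓ SUBVC  r4←0x4a
10: ✓ ADDCC  r0←0x69
11: · MOVVS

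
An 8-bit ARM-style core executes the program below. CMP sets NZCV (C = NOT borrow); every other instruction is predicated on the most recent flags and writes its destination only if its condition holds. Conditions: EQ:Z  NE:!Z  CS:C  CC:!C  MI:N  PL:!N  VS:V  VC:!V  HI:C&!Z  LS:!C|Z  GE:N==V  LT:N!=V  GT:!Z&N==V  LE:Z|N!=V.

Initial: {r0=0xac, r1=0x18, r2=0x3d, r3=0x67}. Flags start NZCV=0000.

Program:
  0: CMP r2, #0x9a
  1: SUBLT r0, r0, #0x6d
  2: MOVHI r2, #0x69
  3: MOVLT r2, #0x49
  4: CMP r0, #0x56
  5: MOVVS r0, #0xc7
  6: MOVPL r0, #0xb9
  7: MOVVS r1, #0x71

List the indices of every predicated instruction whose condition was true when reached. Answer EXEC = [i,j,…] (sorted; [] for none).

0: ✓ CMP  NZCV=1001
1: · SUBLT
2: · MOVHI
3: · MOVLT
4: ✓ CMP  NZCV=0011
5: ✓ MOVVS  r0←0xc7
6: ✓ MOVPL  r0←0xb9
7: ✓ MOVVS  r1←0x71

EXEC = [5,6,7]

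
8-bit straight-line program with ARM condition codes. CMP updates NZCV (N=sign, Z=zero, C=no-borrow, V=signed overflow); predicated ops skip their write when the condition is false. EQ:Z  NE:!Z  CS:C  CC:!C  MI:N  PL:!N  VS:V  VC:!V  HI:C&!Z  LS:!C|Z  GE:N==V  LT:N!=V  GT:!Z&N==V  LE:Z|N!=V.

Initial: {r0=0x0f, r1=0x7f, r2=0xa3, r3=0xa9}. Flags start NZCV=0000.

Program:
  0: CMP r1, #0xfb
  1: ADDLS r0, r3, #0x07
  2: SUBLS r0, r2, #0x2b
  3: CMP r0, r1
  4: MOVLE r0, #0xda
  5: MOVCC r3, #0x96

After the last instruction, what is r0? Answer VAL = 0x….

VAL = 0xda

[0] flags=1001 → (cmp)
[1] flags=1001 LS?T → r0=0xb0
[2] flags=1001 LS?T → r0=0x78
[3] flags=1000 → (cmp)
[4] flags=1000 LE?T → r0=0xda
[5] flags=1000 CC?T → r3=0x96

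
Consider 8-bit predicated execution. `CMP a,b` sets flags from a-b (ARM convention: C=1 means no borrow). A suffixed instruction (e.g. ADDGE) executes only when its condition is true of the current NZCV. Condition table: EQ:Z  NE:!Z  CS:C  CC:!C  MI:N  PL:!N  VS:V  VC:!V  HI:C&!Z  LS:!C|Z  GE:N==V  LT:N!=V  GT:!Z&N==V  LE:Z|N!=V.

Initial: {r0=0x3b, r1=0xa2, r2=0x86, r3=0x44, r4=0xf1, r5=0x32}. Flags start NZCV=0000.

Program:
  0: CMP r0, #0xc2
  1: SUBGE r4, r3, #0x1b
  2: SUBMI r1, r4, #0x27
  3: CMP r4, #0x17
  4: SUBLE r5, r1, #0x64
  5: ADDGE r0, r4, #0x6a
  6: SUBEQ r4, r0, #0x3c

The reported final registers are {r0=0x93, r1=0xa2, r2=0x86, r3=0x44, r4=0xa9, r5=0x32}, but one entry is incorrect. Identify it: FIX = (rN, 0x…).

FIX = (r4, 0x29)

0: ✓ CMP  NZCV=0000
1: ✓ SUBGE  r4←0x29
2: · SUBMI
3: ✓ CMP  NZCV=0010
4: · SUBLE
5: ✓ ADDGE  r0←0x93
6: · SUBEQ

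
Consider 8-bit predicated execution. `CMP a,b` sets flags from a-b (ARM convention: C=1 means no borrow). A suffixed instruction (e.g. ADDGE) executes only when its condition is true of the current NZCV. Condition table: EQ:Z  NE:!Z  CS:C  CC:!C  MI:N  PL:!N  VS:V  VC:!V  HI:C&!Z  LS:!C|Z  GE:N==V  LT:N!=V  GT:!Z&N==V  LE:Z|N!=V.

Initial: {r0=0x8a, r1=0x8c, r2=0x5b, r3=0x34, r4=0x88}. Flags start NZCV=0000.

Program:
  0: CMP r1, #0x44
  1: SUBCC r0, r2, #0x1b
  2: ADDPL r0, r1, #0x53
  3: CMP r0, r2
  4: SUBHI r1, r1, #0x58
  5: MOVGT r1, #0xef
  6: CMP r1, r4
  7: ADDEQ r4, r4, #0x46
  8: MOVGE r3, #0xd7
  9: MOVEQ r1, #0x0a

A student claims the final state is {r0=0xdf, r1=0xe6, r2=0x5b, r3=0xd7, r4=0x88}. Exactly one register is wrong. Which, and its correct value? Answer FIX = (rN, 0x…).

0: ✓ CMP  NZCV=0011
1: · SUBCC
2: ✓ ADDPL  r0←0xdf
3: ✓ CMP  NZCV=1010
4: ✓ SUBHI  r1←0x34
5: · MOVGT
6: ✓ CMP  NZCV=1001
7: · ADDEQ
8: ✓ MOVGE  r3←0xd7
9: · MOVEQ

FIX = (r1, 0x34)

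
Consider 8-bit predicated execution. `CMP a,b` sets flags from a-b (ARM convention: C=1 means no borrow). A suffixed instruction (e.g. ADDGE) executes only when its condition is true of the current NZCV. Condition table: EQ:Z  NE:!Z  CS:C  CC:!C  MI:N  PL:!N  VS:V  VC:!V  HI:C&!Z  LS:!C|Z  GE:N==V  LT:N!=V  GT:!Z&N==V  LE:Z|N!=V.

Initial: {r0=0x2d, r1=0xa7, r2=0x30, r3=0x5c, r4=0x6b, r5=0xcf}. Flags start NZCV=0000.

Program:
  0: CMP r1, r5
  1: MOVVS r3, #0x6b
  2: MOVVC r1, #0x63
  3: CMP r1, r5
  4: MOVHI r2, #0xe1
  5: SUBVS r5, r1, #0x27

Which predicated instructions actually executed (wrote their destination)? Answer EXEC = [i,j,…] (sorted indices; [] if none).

0: ✓ CMP  NZCV=1000
1: · MOVVS
2: ✓ MOVVC  r1←0x63
3: ✓ CMP  NZCV=1001
4: · MOVHI
5: ✓ SUBVS  r5←0x3c

EXEC = [2,5]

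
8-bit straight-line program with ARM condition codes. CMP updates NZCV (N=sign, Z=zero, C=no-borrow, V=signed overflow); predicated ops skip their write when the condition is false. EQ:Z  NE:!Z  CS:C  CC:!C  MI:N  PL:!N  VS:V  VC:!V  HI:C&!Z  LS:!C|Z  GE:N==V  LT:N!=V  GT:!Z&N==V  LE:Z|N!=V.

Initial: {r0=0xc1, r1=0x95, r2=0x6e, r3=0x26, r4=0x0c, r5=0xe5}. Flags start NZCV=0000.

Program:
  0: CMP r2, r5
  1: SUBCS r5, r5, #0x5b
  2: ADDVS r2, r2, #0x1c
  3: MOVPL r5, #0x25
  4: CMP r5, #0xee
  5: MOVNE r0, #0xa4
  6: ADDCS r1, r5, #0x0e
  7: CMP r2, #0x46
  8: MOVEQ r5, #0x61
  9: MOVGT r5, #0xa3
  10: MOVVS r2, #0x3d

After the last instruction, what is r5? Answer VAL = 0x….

VAL = 0xe5

[0] flags=1001 → (cmp)
[1] flags=1001 CS?F → skip
[2] flags=1001 VS?T → r2=0x8a
[3] flags=1001 PL?F → skip
[4] flags=1000 → (cmp)
[5] flags=1000 NE?T → r0=0xa4
[6] flags=1000 CS?F → skip
[7] flags=0011 → (cmp)
[8] flags=0011 EQ?F → skip
[9] flags=0011 GT?F → skip
[10] flags=0011 VS?T → r2=0x3d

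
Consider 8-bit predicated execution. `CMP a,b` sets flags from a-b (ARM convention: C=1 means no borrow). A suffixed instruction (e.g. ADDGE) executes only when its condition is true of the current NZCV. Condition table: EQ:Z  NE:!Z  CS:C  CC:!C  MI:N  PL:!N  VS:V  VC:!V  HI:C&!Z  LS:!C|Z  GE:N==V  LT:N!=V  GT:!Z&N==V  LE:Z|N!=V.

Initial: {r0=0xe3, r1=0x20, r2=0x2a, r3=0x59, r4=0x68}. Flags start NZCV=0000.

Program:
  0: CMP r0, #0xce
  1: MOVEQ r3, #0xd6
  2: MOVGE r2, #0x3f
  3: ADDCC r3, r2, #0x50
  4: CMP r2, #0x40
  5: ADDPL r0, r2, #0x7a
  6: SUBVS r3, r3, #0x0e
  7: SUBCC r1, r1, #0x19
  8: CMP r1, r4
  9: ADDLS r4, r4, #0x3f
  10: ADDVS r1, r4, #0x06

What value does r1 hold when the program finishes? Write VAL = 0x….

VAL = 0x07

0: ✓ CMP  NZCV=0010
1: · MOVEQ
2: ✓ MOVGE  r2←0x3f
3: · ADDCC
4: ✓ CMP  NZCV=1000
5: · ADDPL
6: · SUBVS
7: ✓ SUBCC  r1←0x07
8: ✓ CMP  NZCV=1000
9: ✓ ADDLS  r4←0xa7
10: · ADDVS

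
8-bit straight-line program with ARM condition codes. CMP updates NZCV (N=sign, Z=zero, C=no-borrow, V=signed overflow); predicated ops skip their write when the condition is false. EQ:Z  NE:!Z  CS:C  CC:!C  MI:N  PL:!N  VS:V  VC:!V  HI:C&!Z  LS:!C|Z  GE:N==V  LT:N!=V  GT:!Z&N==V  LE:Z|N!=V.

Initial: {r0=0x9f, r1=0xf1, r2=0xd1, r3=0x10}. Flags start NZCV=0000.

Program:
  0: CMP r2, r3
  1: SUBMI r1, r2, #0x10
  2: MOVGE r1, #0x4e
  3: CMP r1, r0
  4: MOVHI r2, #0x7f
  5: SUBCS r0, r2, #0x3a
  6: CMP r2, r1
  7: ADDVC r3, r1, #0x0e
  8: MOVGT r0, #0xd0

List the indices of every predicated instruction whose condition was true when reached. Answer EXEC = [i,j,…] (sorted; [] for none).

[0] flags=1010 → (cmp)
[1] flags=1010 MI?T → r1=0xc1
[2] flags=1010 GE?F → skip
[3] flags=0010 → (cmp)
[4] flags=0010 HI?T → r2=0x7f
[5] flags=0010 CS?T → r0=0x45
[6] flags=1001 → (cmp)
[7] flags=1001 VC?F → skip
[8] flags=1001 GT?T → r0=0xd0

EXEC = [1,4,5,8]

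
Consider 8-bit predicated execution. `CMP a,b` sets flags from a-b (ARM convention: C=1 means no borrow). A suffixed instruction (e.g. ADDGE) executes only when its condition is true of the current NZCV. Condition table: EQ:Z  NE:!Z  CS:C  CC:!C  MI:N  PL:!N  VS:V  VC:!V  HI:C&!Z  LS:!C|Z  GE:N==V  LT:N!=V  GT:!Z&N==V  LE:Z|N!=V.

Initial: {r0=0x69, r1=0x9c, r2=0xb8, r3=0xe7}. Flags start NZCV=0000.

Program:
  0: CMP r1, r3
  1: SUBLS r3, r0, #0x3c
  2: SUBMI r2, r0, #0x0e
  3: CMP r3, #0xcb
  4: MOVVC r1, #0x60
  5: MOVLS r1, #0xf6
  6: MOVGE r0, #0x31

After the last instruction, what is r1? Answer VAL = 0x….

VAL = 0xf6

0: ✓ CMP  NZCV=1000
1: ✓ SUBLS  r3←0x2d
2: ✓ SUBMI  r2←0x5b
3: ✓ CMP  NZCV=0000
4: ✓ MOVVC  r1←0x60
5: ✓ MOVLS  r1←0xf6
6: ✓ MOVGE  r0←0x31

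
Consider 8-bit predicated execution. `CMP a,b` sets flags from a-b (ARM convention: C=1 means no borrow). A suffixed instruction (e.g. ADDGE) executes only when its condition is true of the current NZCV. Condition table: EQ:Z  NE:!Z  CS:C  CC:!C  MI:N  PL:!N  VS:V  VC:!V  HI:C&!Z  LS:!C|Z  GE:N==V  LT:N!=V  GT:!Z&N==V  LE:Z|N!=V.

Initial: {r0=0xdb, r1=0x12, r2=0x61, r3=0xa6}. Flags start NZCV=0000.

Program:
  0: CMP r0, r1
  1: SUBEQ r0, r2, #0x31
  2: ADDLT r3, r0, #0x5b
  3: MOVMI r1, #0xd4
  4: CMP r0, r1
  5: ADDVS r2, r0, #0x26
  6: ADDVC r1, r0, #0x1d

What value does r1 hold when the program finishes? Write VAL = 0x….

[0] flags=1010 → (cmp)
[1] flags=1010 EQ?F → skip
[2] flags=1010 LT?T → r3=0x36
[3] flags=1010 MI?T → r1=0xd4
[4] flags=0010 → (cmp)
[5] flags=0010 VS?F → skip
[6] flags=0010 VC?T → r1=0xf8

VAL = 0xf8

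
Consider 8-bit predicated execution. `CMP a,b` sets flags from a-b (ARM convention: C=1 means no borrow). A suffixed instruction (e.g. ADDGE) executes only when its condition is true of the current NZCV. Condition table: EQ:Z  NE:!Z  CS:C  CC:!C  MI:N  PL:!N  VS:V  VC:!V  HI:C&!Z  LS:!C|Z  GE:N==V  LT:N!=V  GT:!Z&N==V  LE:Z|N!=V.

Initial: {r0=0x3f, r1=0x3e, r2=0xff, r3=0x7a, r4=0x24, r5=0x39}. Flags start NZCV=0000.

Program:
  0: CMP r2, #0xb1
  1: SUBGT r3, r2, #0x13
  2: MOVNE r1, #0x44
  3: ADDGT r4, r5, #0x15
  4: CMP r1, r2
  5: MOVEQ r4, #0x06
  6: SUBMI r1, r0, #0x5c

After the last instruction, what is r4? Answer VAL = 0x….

VAL = 0x4e

0: ✓ CMP  NZCV=0010
1: ✓ SUBGT  r3←0xec
2: ✓ MOVNE  r1←0x44
3: ✓ ADDGT  r4←0x4e
4: ✓ CMP  NZCV=0000
5: · MOVEQ
6: · SUBMI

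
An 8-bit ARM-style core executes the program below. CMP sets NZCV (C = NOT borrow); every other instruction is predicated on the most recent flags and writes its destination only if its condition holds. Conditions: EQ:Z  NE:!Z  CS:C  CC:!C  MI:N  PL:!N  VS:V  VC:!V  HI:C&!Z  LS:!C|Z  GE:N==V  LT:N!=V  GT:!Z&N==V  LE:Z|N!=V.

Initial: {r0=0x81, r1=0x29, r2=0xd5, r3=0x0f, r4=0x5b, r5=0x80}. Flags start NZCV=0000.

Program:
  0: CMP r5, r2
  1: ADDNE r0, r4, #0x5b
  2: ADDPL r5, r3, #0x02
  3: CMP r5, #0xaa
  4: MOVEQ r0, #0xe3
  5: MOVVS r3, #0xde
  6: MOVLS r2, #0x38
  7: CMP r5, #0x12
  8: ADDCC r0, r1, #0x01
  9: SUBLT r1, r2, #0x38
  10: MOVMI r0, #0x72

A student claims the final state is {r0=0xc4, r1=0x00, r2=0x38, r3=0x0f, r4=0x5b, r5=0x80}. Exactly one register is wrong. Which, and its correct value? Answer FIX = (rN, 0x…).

0: ✓ CMP  NZCV=1000
1: ✓ ADDNE  r0←0xb6
2: · ADDPL
3: ✓ CMP  NZCV=1000
4: · MOVEQ
5: · MOVVS
6: ✓ MOVLS  r2←0x38
7: ✓ CMP  NZCV=0011
8: · ADDCC
9: ✓ SUBLT  r1←0x00
10: · MOVMI

FIX = (r0, 0xb6)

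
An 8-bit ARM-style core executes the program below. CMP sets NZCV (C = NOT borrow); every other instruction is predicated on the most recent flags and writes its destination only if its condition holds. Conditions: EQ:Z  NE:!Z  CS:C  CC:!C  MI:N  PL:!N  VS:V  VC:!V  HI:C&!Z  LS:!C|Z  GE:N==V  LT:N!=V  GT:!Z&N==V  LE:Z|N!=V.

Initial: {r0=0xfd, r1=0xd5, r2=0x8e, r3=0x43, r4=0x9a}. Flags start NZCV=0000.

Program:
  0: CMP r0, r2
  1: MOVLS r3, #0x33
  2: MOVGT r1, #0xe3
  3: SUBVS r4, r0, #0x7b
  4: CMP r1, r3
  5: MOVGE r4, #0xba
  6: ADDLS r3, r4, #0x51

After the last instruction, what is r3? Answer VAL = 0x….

VAL = 0x43

0: ✓ CMP  NZCV=0010
1: · MOVLS
2: ✓ MOVGT  r1←0xe3
3: · SUBVS
4: ✓ CMP  NZCV=1010
5: · MOVGE
6: · ADDLS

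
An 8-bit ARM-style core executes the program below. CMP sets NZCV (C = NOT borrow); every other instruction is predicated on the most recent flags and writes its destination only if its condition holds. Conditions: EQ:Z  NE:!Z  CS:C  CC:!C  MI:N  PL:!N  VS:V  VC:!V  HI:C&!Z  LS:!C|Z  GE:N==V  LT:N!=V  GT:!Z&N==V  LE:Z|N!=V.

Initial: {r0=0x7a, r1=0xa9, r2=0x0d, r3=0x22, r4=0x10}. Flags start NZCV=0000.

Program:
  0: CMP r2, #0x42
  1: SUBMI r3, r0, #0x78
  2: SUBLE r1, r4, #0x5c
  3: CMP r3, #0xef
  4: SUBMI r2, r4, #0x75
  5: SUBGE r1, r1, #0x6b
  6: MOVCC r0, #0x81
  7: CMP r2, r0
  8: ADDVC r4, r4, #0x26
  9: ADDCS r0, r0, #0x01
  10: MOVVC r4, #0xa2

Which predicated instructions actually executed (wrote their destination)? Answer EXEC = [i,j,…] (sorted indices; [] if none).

EXEC = [1,2,5,6]

0: ✓ CMP  NZCV=1000
1: ✓ SUBMI  r3←0x02
2: ✓ SUBLE  r1←0xb4
3: ✓ CMP  NZCV=0000
4: · SUBMI
5: ✓ SUBGE  r1←0x49
6: ✓ MOVCC  r0←0x81
7: ✓ CMP  NZCV=1001
8: · ADDVC
9: · ADDCS
10: · MOVVC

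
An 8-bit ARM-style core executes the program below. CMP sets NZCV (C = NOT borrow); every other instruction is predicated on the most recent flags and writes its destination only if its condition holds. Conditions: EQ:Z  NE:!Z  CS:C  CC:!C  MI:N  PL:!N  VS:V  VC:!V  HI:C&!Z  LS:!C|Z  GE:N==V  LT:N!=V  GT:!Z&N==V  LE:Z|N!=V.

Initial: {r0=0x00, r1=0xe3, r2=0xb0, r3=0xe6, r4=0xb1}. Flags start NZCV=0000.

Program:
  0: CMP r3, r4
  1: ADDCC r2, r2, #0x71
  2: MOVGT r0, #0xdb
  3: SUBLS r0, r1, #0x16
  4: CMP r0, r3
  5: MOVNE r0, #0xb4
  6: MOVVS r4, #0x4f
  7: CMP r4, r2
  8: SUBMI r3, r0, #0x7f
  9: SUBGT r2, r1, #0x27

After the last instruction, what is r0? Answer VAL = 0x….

0: ✓ CMP  NZCV=0010
1: · ADDCC
2: ✓ MOVGT  r0←0xdb
3: · SUBLS
4: ✓ CMP  NZCV=1000
5: ✓ MOVNE  r0←0xb4
6: · MOVVS
7: ✓ CMP  NZCV=0010
8: · SUBMI
9: ✓ SUBGT  r2←0xbc

VAL = 0xb4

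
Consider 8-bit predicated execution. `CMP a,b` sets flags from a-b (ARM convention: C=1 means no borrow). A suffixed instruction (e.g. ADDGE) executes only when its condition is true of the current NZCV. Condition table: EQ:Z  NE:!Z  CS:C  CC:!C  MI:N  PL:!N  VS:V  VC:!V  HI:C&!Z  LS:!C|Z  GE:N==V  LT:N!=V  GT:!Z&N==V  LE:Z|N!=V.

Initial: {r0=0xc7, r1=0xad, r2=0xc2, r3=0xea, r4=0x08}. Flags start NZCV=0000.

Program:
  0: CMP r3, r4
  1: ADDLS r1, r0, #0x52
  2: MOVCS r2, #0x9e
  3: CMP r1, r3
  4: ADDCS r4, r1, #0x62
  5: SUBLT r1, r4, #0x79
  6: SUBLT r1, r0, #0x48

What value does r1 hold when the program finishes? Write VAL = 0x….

VAL = 0x7f

0: ✓ CMP  NZCV=1010
1: · ADDLS
2: ✓ MOVCS  r2←0x9e
3: ✓ CMP  NZCV=1000
4: · ADDCS
5: ✓ SUBLT  r1←0x8f
6: ✓ SUBLT  r1←0x7f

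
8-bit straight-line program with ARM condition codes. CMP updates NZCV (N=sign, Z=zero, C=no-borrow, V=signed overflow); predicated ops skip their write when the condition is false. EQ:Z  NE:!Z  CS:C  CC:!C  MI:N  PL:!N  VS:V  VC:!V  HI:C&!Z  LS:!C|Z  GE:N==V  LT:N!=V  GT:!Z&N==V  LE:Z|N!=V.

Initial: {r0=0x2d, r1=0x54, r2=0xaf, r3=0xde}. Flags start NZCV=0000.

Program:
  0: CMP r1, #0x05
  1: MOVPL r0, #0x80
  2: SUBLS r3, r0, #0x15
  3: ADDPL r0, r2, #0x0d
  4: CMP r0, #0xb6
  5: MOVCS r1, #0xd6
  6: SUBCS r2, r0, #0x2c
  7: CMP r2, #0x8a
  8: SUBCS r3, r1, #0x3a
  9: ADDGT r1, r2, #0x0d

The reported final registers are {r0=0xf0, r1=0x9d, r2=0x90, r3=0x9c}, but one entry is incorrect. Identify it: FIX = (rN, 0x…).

FIX = (r0, 0xbc)

0: ✓ CMP  NZCV=0010
1: ✓ MOVPL  r0←0x80
2: · SUBLS
3: ✓ ADDPL  r0←0xbc
4: ✓ CMP  NZCV=0010
5: ✓ MOVCS  r1←0xd6
6: ✓ SUBCS  r2←0x90
7: ✓ CMP  NZCV=0010
8: ✓ SUBCS  r3←0x9c
9: ✓ ADDGT  r1←0x9d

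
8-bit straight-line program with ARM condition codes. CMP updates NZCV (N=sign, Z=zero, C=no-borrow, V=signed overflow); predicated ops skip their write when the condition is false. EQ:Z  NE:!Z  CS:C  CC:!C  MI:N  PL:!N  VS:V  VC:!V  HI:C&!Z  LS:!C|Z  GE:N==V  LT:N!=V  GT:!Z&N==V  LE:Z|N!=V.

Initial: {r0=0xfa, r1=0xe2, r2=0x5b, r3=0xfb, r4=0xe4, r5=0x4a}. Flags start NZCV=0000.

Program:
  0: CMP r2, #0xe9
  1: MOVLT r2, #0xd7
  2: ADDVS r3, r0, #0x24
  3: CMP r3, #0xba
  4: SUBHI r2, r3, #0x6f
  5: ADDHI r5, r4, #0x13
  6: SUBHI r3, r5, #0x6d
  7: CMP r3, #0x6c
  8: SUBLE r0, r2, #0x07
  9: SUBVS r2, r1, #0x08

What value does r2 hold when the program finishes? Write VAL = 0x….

[0] flags=0000 → (cmp)
[1] flags=0000 LT?F → skip
[2] flags=0000 VS?F → skip
[3] flags=0010 → (cmp)
[4] flags=0010 HI?T → r2=0x8c
[5] flags=0010 HI?T → r5=0xf7
[6] flags=0010 HI?T → r3=0x8a
[7] flags=0011 → (cmp)
[8] flags=0011 LE?T → r0=0x85
[9] flags=0011 VS?T → r2=0xda

VAL = 0xda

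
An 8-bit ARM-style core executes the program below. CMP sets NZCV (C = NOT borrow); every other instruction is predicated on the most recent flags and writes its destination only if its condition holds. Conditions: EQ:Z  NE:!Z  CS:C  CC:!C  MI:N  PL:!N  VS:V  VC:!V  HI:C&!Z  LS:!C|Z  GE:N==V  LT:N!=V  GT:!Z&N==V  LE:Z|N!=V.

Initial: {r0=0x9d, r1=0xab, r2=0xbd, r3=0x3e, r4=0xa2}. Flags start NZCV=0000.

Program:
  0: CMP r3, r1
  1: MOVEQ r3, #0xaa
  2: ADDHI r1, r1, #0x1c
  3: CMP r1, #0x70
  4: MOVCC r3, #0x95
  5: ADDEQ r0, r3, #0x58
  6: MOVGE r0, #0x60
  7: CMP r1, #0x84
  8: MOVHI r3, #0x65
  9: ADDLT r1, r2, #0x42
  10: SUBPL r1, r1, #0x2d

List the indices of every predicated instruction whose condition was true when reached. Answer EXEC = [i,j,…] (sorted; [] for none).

[0] flags=1001 → (cmp)
[1] flags=1001 EQ?F → skip
[2] flags=1001 HI?F → skip
[3] flags=0011 → (cmp)
[4] flags=0011 CC?F → skip
[5] flags=0011 EQ?F → skip
[6] flags=0011 GE?F → skip
[7] flags=0010 → (cmp)
[8] flags=0010 HI?T → r3=0x65
[9] flags=0010 LT?F → skip
[10] flags=0010 PL?T → r1=0x7e

EXEC = [8,10]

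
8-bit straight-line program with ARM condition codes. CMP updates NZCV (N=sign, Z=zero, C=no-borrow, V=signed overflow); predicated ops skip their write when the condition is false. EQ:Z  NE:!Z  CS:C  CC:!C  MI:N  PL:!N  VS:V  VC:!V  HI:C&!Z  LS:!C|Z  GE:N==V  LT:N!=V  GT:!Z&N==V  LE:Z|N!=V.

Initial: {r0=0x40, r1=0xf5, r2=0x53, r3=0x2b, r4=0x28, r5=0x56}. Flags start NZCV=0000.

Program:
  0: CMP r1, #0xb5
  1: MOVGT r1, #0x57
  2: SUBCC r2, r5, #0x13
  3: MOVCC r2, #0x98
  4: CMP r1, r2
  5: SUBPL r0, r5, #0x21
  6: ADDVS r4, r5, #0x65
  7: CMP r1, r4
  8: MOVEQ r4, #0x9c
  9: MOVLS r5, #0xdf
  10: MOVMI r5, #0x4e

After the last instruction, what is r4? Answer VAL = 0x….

[0] flags=0010 → (cmp)
[1] flags=0010 GT?T → r1=0x57
[2] flags=0010 CC?F → skip
[3] flags=0010 CC?F → skip
[4] flags=0010 → (cmp)
[5] flags=0010 PL?T → r0=0x35
[6] flags=0010 VS?F → skip
[7] flags=0010 → (cmp)
[8] flags=0010 EQ?F → skip
[9] flags=0010 LS?F → skip
[10] flags=0010 MI?F → skip

VAL = 0x28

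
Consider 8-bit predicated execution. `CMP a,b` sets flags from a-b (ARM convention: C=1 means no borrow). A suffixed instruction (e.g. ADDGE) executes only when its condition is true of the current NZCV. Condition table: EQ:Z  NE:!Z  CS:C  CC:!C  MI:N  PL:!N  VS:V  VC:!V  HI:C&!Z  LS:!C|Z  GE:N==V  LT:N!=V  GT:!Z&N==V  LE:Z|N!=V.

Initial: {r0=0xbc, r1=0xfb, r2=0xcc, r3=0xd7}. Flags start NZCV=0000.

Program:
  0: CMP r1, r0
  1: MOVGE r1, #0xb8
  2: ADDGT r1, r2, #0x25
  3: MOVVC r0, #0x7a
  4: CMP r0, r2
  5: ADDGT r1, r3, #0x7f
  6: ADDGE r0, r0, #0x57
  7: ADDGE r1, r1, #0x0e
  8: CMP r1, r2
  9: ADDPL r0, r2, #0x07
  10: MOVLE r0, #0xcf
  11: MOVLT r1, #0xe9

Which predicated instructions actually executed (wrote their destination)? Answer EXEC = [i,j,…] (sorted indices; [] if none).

0: ✓ CMP  NZCV=0010
1: ✓ MOVGE  r1←0xb8
2: ✓ ADDGT  r1←0xf1
3: ✓ MOVVC  r0←0x7a
4: ✓ CMP  NZCV=1001
5: ✓ ADDGT  r1←0x56
6: ✓ ADDGE  r0←0xd1
7: ✓ ADDGE  r1←0x64
8: ✓ CMP  NZCV=1001
9: · ADDPL
10: · MOVLE
11: · MOVLT

EXEC = [1,2,3,5,6,7]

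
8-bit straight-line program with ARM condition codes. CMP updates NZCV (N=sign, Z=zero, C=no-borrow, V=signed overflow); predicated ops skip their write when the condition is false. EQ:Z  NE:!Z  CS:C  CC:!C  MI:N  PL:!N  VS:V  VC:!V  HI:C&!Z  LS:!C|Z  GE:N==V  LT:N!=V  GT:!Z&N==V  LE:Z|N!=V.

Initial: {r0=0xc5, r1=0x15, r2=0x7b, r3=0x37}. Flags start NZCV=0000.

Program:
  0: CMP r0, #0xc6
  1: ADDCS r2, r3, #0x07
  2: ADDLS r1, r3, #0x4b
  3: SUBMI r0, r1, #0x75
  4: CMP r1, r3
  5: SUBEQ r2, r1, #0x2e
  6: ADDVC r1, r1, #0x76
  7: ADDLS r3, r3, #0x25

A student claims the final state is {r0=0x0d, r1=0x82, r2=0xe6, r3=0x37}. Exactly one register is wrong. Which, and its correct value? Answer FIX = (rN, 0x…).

[0] flags=1000 → (cmp)
[1] flags=1000 CS?F → skip
[2] flags=1000 LS?T → r1=0x82
[3] flags=1000 MI?T → r0=0x0d
[4] flags=0011 → (cmp)
[5] flags=0011 EQ?F → skip
[6] flags=0011 VC?F → skip
[7] flags=0011 LS?F → skip

FIX = (r2, 0x7b)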